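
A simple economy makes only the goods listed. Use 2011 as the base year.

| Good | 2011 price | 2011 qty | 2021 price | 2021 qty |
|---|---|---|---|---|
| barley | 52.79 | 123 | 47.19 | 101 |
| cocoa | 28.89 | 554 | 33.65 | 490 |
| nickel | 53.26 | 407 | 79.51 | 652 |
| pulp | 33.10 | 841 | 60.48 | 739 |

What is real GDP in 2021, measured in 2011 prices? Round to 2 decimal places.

78674.31

Real GDP 2021 = Σ (p_2011 × q_2021) = 52.79·101 + 28.89·490 + 53.26·652 + 33.10·739 = 78674.31.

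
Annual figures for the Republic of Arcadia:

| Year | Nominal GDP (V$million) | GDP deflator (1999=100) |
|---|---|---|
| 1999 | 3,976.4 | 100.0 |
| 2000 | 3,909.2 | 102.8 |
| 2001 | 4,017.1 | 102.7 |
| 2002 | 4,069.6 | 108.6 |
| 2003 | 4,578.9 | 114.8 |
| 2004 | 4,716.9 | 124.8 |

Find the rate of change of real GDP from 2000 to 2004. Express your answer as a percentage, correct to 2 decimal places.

Real GDP 2000 = 3909.2/1.028 = 3802.72.
Real GDP 2004 = 4716.9/1.248 = 3779.57.
Change = 3779.57/3802.72 − 1 = -0.0061.

-0.61%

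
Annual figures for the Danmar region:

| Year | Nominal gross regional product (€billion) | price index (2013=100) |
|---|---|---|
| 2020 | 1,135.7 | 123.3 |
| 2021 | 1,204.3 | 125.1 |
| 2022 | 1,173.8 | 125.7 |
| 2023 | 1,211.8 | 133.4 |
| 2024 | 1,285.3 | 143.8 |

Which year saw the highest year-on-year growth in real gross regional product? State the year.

2021

2021: real = 1204.3/1.251 = 962.67; growth vs 2020 (921.09) = 4.51%.
2022: real = 1173.8/1.257 = 933.81; growth vs 2021 (962.67) = -3.00%.
2023: real = 1211.8/1.334 = 908.40; growth vs 2022 (933.81) = -2.72%.
2024: real = 1285.3/1.438 = 893.81; growth vs 2023 (908.40) = -1.61%.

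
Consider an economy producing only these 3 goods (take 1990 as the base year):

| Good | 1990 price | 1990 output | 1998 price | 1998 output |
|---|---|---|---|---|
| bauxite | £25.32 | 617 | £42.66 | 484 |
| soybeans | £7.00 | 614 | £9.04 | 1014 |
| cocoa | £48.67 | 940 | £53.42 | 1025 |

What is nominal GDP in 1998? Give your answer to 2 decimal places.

Nominal GDP 1998 = Σ (p_1998 × q_1998) = 42.66·484 + 9.04·1014 + 53.42·1025 = 84569.50.

£84569.50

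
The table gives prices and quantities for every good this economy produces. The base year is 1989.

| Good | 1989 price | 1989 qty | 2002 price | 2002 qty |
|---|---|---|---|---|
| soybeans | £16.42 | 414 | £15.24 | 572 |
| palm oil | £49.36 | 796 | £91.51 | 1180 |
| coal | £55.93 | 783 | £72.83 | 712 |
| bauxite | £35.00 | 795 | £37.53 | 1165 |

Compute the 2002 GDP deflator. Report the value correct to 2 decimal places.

143.20

Nominal GDP 2002 = 15.24·572 + 91.51·1180 + 72.83·712 + 37.53·1165 = 212276.49.
Real GDP 2002 (at 1989 prices) = 16.42·572 + 49.36·1180 + 55.93·712 + 35.00·1165 = 148234.20.
Deflator = Nominal/Real × 100 = 212276.49/148234.20 × 100 = 143.203.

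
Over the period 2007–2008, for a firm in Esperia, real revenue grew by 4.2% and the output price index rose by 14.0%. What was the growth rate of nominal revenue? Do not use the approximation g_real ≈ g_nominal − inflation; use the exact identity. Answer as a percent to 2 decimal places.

(1 + g_nom) = (1 + g_real)(1 + π) = 1.0420 × 1.1400 = 1.18788.

18.79%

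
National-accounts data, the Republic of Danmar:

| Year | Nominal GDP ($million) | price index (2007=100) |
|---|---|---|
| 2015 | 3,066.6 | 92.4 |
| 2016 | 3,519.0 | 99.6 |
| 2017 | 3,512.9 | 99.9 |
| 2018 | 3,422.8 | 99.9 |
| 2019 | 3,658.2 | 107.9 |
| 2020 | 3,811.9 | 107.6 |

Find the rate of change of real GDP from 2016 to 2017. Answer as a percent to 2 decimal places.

-0.47%

Real GDP 2016 = 3519.0/0.996 = 3533.13.
Real GDP 2017 = 3512.9/0.999 = 3516.42.
Change = 3516.42/3533.13 − 1 = -0.0047.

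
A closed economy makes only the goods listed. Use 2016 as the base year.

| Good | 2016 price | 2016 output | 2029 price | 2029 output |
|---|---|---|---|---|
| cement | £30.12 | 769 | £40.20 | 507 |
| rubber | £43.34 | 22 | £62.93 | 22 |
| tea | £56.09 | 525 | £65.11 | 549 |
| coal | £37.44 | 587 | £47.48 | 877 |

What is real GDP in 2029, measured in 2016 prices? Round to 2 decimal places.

£79852.61

Real GDP 2029 = Σ (p_2016 × q_2029) = 30.12·507 + 43.34·22 + 56.09·549 + 37.44·877 = 79852.61.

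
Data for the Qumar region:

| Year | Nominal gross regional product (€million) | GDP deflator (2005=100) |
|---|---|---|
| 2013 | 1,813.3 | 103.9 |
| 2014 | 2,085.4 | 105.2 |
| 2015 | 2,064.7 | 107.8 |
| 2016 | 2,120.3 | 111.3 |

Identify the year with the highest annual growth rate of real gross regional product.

2014: real = 2085.4/1.052 = 1982.32; growth vs 2013 (1745.24) = 13.58%.
2015: real = 2064.7/1.078 = 1915.31; growth vs 2014 (1982.32) = -3.38%.
2016: real = 2120.3/1.113 = 1905.03; growth vs 2015 (1915.31) = -0.54%.

2014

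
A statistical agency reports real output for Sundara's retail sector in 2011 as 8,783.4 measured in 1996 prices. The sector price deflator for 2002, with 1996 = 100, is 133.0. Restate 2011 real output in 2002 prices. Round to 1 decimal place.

Real output in 2002 prices = Real output in 1996 prices × (P_2002/P_1996) = 8783.4 × 1.330 = 11681.92.

11,681.9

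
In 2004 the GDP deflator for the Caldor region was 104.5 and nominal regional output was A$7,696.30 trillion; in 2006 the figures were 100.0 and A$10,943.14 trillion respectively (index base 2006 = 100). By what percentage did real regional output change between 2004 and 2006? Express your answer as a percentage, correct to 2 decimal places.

Deflate each year: 2004 → 7696.30/1.045 = 7364.88; 2006 → 10943.14/1.000 = 10943.14.
So real regional output changed by 10943.14/7364.88 − 1 = 0.4859, i.e. 48.59%.

48.59%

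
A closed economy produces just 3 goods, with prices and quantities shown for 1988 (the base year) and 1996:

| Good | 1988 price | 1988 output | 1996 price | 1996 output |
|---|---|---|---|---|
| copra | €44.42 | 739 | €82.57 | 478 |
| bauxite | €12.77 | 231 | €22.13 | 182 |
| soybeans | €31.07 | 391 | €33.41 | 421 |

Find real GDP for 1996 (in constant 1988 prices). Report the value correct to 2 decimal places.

€36637.37

Real GDP 1996 = Σ (p_1988 × q_1996) = 44.42·478 + 12.77·182 + 31.07·421 = 36637.37.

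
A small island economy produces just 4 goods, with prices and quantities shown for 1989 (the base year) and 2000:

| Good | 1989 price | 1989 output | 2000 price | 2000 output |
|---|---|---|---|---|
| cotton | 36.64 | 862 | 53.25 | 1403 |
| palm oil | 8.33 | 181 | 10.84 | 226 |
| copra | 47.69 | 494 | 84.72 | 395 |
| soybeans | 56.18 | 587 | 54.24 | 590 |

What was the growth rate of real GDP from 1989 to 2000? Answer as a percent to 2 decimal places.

17.45%

Real GDP 1989 = Nominal GDP 1989 = 36.64·862 + 8.33·181 + 47.69·494 + 56.18·587 = 89627.93.
Real GDP 2000 (at 1989 prices) = 36.64·1403 + 8.33·226 + 47.69·395 + 56.18·590 = 105272.25.
Real growth = 105272.25/89627.93 − 1 = 0.1745.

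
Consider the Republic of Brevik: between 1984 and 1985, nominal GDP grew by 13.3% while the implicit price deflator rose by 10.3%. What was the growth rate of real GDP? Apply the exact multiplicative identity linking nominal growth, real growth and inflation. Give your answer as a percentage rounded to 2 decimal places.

2.72%

(1 + g_nom) = (1 + g_real)(1 + π), so g_real = 1.1330 / 1.1030 − 1 = 0.02720.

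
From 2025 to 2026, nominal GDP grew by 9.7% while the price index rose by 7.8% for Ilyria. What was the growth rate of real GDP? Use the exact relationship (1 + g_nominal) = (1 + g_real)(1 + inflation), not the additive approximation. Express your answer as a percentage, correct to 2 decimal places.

(1 + g_nom) = (1 + g_real)(1 + π), so g_real = 1.0970 / 1.0780 − 1 = 0.01763.

1.76%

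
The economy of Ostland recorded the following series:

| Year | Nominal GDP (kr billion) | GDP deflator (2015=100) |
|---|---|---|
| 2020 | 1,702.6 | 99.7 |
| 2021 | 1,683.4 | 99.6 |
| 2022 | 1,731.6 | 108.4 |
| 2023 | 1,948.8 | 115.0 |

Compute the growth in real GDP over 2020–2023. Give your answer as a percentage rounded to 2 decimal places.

-0.77%

Real GDP 2020 = 1702.6/0.997 = 1707.72.
Real GDP 2023 = 1948.8/1.150 = 1694.61.
Change = 1694.61/1707.72 − 1 = -0.0077.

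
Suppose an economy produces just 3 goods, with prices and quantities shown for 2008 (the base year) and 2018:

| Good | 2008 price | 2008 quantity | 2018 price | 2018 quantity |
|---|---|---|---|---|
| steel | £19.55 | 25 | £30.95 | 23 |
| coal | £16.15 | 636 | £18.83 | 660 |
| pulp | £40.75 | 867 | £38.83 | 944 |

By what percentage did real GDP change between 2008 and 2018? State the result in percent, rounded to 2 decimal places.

7.56%

Real GDP 2008 = Nominal GDP 2008 = 19.55·25 + 16.15·636 + 40.75·867 = 46090.40.
Real GDP 2018 (at 2008 prices) = 19.55·23 + 16.15·660 + 40.75·944 = 49576.65.
Real growth = 49576.65/46090.40 − 1 = 0.0756.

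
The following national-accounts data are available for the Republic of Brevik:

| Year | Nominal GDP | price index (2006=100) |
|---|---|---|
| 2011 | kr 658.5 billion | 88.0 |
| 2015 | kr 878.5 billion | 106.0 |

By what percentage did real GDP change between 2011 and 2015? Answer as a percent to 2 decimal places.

Real GDP 2011 = 658.5 / 0.880 = 748.30.
Real GDP 2015 = 878.5 / 1.060 = 828.77.
Real growth = 828.77 / 748.30 − 1 = 0.1075.

10.75%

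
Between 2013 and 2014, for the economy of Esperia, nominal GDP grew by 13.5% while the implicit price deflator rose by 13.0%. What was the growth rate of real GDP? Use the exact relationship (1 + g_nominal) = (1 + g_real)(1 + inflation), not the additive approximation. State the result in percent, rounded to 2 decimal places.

0.44%

(1 + g_nom) = (1 + g_real)(1 + π), so g_real = 1.1350 / 1.1300 − 1 = 0.00442.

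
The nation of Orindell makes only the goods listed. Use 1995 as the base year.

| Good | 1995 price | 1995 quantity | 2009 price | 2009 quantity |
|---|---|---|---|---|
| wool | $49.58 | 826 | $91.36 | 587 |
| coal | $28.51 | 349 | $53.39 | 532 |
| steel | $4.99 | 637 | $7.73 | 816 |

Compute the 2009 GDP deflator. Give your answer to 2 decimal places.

182.74

Nominal GDP 2009 = 91.36·587 + 53.39·532 + 7.73·816 = 88339.48.
Real GDP 2009 (at 1995 prices) = 49.58·587 + 28.51·532 + 4.99·816 = 48342.62.
Deflator = Nominal/Real × 100 = 88339.48/48342.62 × 100 = 182.736.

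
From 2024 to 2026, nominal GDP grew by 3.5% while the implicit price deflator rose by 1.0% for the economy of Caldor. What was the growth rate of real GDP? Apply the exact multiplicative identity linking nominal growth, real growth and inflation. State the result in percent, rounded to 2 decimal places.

(1 + g_nom) = (1 + g_real)(1 + π), so g_real = 1.0350 / 1.0100 − 1 = 0.02475.

2.48%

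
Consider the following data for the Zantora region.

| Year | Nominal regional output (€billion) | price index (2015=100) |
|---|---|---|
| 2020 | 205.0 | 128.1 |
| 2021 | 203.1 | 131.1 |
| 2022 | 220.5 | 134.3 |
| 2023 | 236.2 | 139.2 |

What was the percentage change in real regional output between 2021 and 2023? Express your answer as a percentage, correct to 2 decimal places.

9.53%

Real regional output 2021 = 203.1/1.311 = 154.92.
Real regional output 2023 = 236.2/1.392 = 169.68.
Change = 169.68/154.92 − 1 = 0.0953.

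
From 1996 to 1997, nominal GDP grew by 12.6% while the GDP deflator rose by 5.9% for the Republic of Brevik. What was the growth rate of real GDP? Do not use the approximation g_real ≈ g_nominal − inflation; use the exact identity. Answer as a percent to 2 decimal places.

6.33%

(1 + g_nom) = (1 + g_real)(1 + π), so g_real = 1.1260 / 1.0590 − 1 = 0.06327.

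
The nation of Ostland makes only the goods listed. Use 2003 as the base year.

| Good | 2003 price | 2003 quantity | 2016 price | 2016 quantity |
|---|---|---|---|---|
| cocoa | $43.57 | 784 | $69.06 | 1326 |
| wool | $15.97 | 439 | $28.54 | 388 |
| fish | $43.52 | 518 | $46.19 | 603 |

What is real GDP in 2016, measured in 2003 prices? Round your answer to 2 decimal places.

Real GDP 2016 = Σ (p_2003 × q_2016) = 43.57·1326 + 15.97·388 + 43.52·603 = 90212.74.

$90212.74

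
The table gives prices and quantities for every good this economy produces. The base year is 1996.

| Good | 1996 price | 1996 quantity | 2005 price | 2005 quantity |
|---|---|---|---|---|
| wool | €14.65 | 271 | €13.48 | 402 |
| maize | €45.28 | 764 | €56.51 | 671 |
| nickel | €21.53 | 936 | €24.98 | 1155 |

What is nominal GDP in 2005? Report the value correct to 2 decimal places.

€72189.07

Nominal GDP 2005 = Σ (p_2005 × q_2005) = 13.48·402 + 56.51·671 + 24.98·1155 = 72189.07.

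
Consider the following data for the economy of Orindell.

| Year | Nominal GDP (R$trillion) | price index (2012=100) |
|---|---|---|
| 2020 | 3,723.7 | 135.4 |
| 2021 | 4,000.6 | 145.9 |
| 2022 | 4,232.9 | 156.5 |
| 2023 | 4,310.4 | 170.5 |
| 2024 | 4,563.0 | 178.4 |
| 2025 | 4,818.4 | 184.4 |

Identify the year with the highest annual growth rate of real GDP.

2025

2021: real = 4000.6/1.459 = 2742.02; growth vs 2020 (2750.15) = -0.30%.
2022: real = 4232.9/1.565 = 2704.73; growth vs 2021 (2742.02) = -1.36%.
2023: real = 4310.4/1.705 = 2528.09; growth vs 2022 (2704.73) = -6.53%.
2024: real = 4563.0/1.784 = 2557.74; growth vs 2023 (2528.09) = 1.17%.
2025: real = 4818.4/1.844 = 2613.02; growth vs 2024 (2557.74) = 2.16%.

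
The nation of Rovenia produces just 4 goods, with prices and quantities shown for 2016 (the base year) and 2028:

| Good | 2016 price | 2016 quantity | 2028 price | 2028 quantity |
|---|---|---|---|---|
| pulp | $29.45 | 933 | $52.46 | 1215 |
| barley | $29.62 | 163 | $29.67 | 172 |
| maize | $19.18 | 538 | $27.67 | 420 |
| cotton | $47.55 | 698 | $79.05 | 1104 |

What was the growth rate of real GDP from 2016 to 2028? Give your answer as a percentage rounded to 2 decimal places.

33.78%

Real GDP 2016 = Nominal GDP 2016 = 29.45·933 + 29.62·163 + 19.18·538 + 47.55·698 = 75813.65.
Real GDP 2028 (at 2016 prices) = 29.45·1215 + 29.62·172 + 19.18·420 + 47.55·1104 = 101427.19.
Real growth = 101427.19/75813.65 − 1 = 0.3378.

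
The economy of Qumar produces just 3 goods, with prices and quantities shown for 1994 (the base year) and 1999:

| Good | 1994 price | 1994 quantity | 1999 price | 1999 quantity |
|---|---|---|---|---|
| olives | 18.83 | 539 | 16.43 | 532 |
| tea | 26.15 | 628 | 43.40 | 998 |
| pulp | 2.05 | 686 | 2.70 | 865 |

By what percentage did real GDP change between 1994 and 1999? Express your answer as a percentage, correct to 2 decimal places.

Real GDP 1994 = Nominal GDP 1994 = 18.83·539 + 26.15·628 + 2.05·686 = 27977.87.
Real GDP 1999 (at 1994 prices) = 18.83·532 + 26.15·998 + 2.05·865 = 37888.51.
Real growth = 37888.51/27977.87 − 1 = 0.3542.

35.42%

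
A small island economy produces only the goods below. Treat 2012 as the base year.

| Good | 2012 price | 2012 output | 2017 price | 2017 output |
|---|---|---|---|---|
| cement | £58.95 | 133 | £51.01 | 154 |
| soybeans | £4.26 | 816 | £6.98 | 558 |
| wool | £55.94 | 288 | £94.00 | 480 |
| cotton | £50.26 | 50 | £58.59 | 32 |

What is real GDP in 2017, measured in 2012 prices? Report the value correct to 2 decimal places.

£39914.90

Real GDP 2017 = Σ (p_2012 × q_2017) = 58.95·154 + 4.26·558 + 55.94·480 + 50.26·32 = 39914.90.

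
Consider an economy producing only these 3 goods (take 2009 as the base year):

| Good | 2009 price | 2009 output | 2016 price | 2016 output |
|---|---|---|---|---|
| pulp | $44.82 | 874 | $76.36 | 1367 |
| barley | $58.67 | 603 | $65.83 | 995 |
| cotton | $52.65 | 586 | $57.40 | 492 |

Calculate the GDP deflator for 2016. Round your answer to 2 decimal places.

136.12

Nominal GDP 2016 = 76.36·1367 + 65.83·995 + 57.40·492 = 198125.77.
Real GDP 2016 (at 2009 prices) = 44.82·1367 + 58.67·995 + 52.65·492 = 145549.39.
Deflator = Nominal/Real × 100 = 198125.77/145549.39 × 100 = 136.123.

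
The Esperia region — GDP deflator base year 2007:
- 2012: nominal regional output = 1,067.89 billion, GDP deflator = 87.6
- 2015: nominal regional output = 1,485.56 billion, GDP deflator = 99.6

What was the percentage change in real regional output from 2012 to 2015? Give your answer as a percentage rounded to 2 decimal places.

Real regional output 2012 = 1067.89 / 0.876 = 1219.05.
Real regional output 2015 = 1485.56 / 0.996 = 1491.53.
Real growth = 1491.53 / 1219.05 − 1 = 0.2235.

22.35%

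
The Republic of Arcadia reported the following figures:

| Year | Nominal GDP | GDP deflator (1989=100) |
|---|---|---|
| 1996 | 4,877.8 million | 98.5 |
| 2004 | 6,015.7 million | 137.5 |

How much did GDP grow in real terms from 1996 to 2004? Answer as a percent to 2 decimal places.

-11.65%

Real GDP 1996 = 4877.8 / 0.985 = 4952.08.
Real GDP 2004 = 6015.7 / 1.375 = 4375.05.
Real growth = 4375.05 / 4952.08 − 1 = -0.1165.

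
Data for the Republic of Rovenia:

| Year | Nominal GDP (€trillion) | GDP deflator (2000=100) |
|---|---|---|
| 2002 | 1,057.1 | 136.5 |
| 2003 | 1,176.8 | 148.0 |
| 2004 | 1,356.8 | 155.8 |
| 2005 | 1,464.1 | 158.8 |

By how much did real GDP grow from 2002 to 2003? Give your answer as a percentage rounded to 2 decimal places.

2.67%

Real GDP 2002 = 1057.1/1.365 = 774.43.
Real GDP 2003 = 1176.8/1.480 = 795.14.
Change = 795.14/774.43 − 1 = 0.0267.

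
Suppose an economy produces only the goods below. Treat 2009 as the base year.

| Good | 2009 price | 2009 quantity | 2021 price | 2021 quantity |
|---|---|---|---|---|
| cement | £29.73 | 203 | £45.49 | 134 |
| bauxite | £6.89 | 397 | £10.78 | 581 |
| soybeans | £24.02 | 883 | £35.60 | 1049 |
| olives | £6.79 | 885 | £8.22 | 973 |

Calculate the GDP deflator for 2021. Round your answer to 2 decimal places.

Nominal GDP 2021 = 45.49·134 + 10.78·581 + 35.60·1049 + 8.22·973 = 57701.30.
Real GDP 2021 (at 2009 prices) = 29.73·134 + 6.89·581 + 24.02·1049 + 6.79·973 = 39790.56.
Deflator = Nominal/Real × 100 = 57701.30/39790.56 × 100 = 145.013.

145.01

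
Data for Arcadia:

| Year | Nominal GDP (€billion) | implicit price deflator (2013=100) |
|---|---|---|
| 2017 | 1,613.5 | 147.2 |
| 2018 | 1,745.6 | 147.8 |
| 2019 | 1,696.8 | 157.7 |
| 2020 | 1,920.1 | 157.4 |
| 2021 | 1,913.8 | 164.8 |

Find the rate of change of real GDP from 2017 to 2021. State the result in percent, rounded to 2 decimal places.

Real GDP 2017 = 1613.5/1.472 = 1096.13.
Real GDP 2021 = 1913.8/1.648 = 1161.29.
Change = 1161.29/1096.13 − 1 = 0.0594.

5.94%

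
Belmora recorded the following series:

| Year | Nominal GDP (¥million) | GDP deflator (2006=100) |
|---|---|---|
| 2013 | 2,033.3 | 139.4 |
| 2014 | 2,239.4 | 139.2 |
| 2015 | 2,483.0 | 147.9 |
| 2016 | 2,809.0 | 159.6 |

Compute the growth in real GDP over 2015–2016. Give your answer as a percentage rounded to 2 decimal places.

Real GDP 2015 = 2483.0/1.479 = 1678.84.
Real GDP 2016 = 2809.0/1.596 = 1760.03.
Change = 1760.03/1678.84 − 1 = 0.0484.

4.84%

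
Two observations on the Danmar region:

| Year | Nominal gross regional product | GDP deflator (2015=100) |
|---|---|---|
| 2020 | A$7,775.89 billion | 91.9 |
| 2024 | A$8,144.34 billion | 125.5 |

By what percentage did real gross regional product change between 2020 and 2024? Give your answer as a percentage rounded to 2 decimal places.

Real gross regional product 2020 = 7775.89 / 0.919 = 8461.25.
Real gross regional product 2024 = 8144.34 / 1.255 = 6489.51.
Real growth = 6489.51 / 8461.25 − 1 = -0.2330.

-23.30%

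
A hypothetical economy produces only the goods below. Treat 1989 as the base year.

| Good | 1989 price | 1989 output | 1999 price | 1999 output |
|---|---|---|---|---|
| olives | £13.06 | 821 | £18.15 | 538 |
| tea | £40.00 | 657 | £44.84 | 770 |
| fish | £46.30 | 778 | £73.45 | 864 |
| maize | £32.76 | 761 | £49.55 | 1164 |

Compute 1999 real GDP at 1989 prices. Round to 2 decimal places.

Real GDP 1999 = Σ (p_1989 × q_1999) = 13.06·538 + 40.00·770 + 46.30·864 + 32.76·1164 = 115962.12.

£115962.12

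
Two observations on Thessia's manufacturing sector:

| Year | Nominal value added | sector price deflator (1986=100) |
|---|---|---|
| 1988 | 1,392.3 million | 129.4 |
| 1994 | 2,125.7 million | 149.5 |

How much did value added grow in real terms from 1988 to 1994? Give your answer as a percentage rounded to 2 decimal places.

32.15%

Deflate each year: 1988 → 1392.3/1.294 = 1075.97; 1994 → 2125.7/1.495 = 1421.87.
So real value added changed by 1421.87/1075.97 − 1 = 0.3215, i.e. 32.15%.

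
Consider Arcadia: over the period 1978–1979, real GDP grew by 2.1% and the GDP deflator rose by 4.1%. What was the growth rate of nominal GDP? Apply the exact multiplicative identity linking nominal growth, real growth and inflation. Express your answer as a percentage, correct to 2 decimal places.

6.29%

(1 + g_nom) = (1 + g_real)(1 + π) = 1.0210 × 1.0410 = 1.06286.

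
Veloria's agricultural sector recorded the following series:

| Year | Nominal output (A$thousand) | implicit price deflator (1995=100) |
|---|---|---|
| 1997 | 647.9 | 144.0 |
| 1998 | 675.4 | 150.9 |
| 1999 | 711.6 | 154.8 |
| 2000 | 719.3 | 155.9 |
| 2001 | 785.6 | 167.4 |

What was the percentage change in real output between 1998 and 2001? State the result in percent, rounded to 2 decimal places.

Real output 1998 = 675.4/1.509 = 447.58.
Real output 2001 = 785.6/1.674 = 469.30.
Change = 469.30/447.58 − 1 = 0.0485.

4.85%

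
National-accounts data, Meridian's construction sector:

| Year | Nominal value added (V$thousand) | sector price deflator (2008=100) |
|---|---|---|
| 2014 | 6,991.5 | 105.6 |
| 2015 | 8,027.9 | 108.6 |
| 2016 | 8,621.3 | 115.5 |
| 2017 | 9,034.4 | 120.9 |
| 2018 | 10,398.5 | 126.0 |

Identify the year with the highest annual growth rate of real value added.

2015

2015: real = 8027.9/1.086 = 7392.17; growth vs 2014 (6620.74) = 11.65%.
2016: real = 8621.3/1.155 = 7464.33; growth vs 2015 (7392.17) = 0.98%.
2017: real = 9034.4/1.209 = 7472.62; growth vs 2016 (7464.33) = 0.11%.
2018: real = 10398.5/1.260 = 8252.78; growth vs 2017 (7472.62) = 10.44%.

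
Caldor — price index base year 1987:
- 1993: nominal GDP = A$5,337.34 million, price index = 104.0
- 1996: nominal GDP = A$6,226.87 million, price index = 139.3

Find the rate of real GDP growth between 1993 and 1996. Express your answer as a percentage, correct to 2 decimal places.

Deflate each year: 1993 → 5337.34/1.040 = 5132.06; 1996 → 6226.87/1.393 = 4470.11.
So real GDP changed by 4470.11/5132.06 − 1 = -0.1290, i.e. -12.90%.

-12.90%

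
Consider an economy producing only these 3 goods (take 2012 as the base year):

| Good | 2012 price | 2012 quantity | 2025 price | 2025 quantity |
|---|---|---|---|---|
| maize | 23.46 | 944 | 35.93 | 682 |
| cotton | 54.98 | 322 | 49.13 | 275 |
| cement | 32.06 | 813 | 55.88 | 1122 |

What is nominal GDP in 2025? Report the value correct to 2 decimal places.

Nominal GDP 2025 = Σ (p_2025 × q_2025) = 35.93·682 + 49.13·275 + 55.88·1122 = 100712.37.

100712.37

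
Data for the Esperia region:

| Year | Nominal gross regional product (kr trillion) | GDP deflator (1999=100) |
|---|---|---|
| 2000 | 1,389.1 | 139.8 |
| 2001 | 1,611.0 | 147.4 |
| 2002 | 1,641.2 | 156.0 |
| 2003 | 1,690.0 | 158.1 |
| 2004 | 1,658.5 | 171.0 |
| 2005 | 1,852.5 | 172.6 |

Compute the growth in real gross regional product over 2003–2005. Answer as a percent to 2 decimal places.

0.41%

Real gross regional product 2003 = 1690.0/1.581 = 1068.94.
Real gross regional product 2005 = 1852.5/1.726 = 1073.29.
Change = 1073.29/1068.94 − 1 = 0.0041.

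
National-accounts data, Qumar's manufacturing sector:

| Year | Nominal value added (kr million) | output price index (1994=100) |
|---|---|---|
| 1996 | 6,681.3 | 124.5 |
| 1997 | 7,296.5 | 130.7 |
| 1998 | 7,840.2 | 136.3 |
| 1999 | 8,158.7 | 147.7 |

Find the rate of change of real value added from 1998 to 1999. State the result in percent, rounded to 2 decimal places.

Real value added 1998 = 7840.2/1.363 = 5752.16.
Real value added 1999 = 8158.7/1.477 = 5523.83.
Change = 5523.83/5752.16 − 1 = -0.0397.

-3.97%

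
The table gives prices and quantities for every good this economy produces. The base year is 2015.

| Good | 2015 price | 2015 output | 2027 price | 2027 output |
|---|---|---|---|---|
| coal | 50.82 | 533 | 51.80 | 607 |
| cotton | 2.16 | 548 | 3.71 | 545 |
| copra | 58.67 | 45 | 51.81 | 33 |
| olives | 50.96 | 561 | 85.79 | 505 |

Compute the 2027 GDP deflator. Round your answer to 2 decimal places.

131.50

Nominal GDP 2027 = 51.80·607 + 3.71·545 + 51.81·33 + 85.79·505 = 78498.23.
Real GDP 2027 (at 2015 prices) = 50.82·607 + 2.16·545 + 58.67·33 + 50.96·505 = 59695.85.
Deflator = Nominal/Real × 100 = 78498.23/59695.85 × 100 = 131.497.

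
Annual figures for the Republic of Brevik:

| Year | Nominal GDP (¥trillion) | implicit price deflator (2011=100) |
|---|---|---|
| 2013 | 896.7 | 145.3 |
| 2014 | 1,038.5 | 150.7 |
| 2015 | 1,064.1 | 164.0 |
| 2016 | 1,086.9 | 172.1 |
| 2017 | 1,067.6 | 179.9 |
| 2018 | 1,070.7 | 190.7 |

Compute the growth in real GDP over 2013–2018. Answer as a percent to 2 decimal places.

Real GDP 2013 = 896.7/1.453 = 617.14.
Real GDP 2018 = 1070.7/1.907 = 561.46.
Change = 561.46/617.14 − 1 = -0.0902.

-9.02%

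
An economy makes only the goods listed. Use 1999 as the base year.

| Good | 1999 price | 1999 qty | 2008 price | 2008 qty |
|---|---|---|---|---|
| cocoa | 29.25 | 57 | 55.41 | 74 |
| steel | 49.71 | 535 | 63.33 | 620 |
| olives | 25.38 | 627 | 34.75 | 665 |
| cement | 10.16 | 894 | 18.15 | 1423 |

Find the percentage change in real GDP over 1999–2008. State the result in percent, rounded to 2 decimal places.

Real GDP 1999 = Nominal GDP 1999 = 29.25·57 + 49.71·535 + 25.38·627 + 10.16·894 = 53258.40.
Real GDP 2008 (at 1999 prices) = 29.25·74 + 49.71·620 + 25.38·665 + 10.16·1423 = 64320.08.
Real growth = 64320.08/53258.40 − 1 = 0.2077.

20.77%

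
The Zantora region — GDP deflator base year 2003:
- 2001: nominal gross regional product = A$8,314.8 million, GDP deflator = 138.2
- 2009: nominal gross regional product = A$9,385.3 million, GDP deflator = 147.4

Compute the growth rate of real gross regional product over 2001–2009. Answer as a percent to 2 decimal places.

Deflate each year: 2001 → 8314.8/1.382 = 6016.50; 2009 → 9385.3/1.474 = 6367.23.
So real gross regional product changed by 6367.23/6016.50 − 1 = 0.0583, i.e. 5.83%.

5.83%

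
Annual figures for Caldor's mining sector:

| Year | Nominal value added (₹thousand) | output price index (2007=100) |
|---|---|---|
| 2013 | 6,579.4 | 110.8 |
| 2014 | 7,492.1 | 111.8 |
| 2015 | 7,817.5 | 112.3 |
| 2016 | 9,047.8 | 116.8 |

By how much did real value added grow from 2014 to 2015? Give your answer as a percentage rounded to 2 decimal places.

Real value added 2014 = 7492.1/1.118 = 6701.34.
Real value added 2015 = 7817.5/1.123 = 6961.26.
Change = 6961.26/6701.34 − 1 = 0.0388.

3.88%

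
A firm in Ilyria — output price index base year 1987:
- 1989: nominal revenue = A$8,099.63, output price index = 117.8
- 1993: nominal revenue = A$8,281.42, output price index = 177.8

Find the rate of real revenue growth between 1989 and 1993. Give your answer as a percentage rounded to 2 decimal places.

Deflate each year: 1989 → 8099.63/1.178 = 6875.75; 1993 → 8281.42/1.778 = 4657.72.
So real revenue changed by 4657.72/6875.75 − 1 = -0.3226, i.e. -32.26%.

-32.26%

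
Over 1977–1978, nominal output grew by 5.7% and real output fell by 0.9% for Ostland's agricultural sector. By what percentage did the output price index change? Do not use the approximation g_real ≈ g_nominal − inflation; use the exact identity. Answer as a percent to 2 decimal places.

(1 + g_nom) = (1 + g_real)(1 + π), so π = 1.0570 / 0.9910 − 1 = 0.06660.

6.66%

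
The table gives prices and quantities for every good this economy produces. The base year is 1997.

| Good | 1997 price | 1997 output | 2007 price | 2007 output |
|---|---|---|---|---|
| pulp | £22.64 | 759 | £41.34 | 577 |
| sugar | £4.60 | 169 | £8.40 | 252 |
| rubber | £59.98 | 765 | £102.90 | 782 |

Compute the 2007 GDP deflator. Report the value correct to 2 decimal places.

174.13

Nominal GDP 2007 = 41.34·577 + 8.40·252 + 102.90·782 = 106437.78.
Real GDP 2007 (at 1997 prices) = 22.64·577 + 4.60·252 + 59.98·782 = 61126.84.
Deflator = Nominal/Real × 100 = 106437.78/61126.84 × 100 = 174.126.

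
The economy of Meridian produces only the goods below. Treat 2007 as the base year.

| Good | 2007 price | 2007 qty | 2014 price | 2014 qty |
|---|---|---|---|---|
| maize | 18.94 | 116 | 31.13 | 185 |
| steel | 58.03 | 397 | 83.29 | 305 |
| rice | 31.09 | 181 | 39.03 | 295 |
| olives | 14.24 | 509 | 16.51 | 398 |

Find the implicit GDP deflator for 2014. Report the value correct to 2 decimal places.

Nominal GDP 2014 = 31.13·185 + 83.29·305 + 39.03·295 + 16.51·398 = 49247.33.
Real GDP 2014 (at 2007 prices) = 18.94·185 + 58.03·305 + 31.09·295 + 14.24·398 = 36042.12.
Deflator = Nominal/Real × 100 = 49247.33/36042.12 × 100 = 136.638.

136.64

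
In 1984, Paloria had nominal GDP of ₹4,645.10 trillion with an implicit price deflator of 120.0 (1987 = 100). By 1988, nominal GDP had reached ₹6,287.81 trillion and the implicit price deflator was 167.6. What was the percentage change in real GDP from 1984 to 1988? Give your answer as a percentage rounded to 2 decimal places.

Deflate each year: 1984 → 4645.10/1.200 = 3870.92; 1988 → 6287.81/1.676 = 3751.68.
So real GDP changed by 3751.68/3870.92 − 1 = -0.0308, i.e. -3.08%.

-3.08%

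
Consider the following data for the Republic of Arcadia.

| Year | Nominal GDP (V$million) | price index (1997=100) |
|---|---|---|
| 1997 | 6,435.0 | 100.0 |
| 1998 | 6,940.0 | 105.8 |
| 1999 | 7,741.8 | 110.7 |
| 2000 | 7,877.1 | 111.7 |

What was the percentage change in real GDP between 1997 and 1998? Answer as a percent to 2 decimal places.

1.94%

Real GDP 1997 = 6435.0/1.000 = 6435.00.
Real GDP 1998 = 6940.0/1.058 = 6559.55.
Change = 6559.55/6435.00 − 1 = 0.0194.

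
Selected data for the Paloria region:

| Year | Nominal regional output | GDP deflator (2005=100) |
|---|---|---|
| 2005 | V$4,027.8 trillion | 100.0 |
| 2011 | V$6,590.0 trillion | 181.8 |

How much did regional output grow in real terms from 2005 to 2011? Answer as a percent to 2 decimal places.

-10.00%

Deflate each year: 2005 → 4027.8/1.000 = 4027.80; 2011 → 6590.0/1.818 = 3624.86.
So real regional output changed by 3624.86/4027.80 − 1 = -0.1000, i.e. -10.00%.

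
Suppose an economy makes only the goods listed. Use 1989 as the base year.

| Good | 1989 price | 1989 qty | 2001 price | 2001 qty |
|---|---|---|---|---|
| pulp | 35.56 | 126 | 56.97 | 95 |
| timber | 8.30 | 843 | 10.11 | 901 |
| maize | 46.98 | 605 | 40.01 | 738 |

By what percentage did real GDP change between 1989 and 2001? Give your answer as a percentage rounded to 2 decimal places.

14.10%

Real GDP 1989 = Nominal GDP 1989 = 35.56·126 + 8.30·843 + 46.98·605 = 39900.36.
Real GDP 2001 (at 1989 prices) = 35.56·95 + 8.30·901 + 46.98·738 = 45527.74.
Real growth = 45527.74/39900.36 − 1 = 0.1410.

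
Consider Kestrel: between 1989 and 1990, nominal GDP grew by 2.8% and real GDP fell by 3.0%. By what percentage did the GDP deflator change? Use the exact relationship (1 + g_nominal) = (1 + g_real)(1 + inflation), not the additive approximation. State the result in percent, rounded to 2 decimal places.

(1 + g_nom) = (1 + g_real)(1 + π), so π = 1.0280 / 0.9700 − 1 = 0.05979.

5.98%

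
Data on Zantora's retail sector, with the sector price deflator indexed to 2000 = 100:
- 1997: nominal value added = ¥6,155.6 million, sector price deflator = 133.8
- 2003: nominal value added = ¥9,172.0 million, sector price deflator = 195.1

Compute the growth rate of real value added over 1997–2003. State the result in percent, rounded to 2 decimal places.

Deflate each year: 1997 → 6155.6/1.338 = 4600.60; 2003 → 9172.0/1.951 = 4701.18.
So real value added changed by 4701.18/4600.60 − 1 = 0.0219, i.e. 2.19%.

2.19%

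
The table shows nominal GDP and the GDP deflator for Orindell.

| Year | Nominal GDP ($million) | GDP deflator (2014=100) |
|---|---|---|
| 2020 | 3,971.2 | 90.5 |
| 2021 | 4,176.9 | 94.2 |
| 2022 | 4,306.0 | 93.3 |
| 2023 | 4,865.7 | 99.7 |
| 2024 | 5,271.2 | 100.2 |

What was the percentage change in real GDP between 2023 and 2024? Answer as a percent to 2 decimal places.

Real GDP 2023 = 4865.7/0.997 = 4880.34.
Real GDP 2024 = 5271.2/1.002 = 5260.68.
Change = 5260.68/4880.34 − 1 = 0.0779.

7.79%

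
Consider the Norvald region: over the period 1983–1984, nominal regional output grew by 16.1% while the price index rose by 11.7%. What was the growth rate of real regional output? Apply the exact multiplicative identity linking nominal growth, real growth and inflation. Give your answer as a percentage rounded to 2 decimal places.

(1 + g_nom) = (1 + g_real)(1 + π), so g_real = 1.1610 / 1.1170 − 1 = 0.03939.

3.94%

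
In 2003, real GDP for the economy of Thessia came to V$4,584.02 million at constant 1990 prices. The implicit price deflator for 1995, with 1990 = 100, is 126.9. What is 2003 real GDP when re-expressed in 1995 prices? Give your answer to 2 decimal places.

V$5,817.12 million

Real GDP in 1995 prices = Real GDP in 1990 prices × (P_1995/P_1990) = 4584.02 × 1.269 = 5817.12.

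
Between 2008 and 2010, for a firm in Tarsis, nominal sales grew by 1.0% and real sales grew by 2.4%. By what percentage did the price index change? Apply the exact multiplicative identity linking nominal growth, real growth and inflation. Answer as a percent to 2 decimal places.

(1 + g_nom) = (1 + g_real)(1 + π), so π = 1.0100 / 1.0240 − 1 = -0.01367.

-1.37%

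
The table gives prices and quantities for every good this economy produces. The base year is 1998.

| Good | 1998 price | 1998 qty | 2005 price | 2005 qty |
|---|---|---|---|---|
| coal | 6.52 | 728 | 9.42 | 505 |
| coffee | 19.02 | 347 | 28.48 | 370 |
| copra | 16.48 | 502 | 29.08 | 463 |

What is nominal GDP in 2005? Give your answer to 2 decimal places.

28758.74

Nominal GDP 2005 = Σ (p_2005 × q_2005) = 9.42·505 + 28.48·370 + 29.08·463 = 28758.74.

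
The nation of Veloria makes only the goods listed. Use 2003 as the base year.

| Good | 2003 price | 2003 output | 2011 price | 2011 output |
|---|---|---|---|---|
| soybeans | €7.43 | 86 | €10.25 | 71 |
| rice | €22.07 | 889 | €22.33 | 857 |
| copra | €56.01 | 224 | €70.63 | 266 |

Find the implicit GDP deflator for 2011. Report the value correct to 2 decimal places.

Nominal GDP 2011 = 10.25·71 + 22.33·857 + 70.63·266 = 38652.14.
Real GDP 2011 (at 2003 prices) = 7.43·71 + 22.07·857 + 56.01·266 = 34340.18.
Deflator = Nominal/Real × 100 = 38652.14/34340.18 × 100 = 112.557.

112.56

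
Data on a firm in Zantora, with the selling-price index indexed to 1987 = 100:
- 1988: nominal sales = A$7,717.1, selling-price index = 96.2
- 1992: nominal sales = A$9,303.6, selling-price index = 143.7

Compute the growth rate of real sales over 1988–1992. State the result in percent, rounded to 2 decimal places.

Deflate each year: 1988 → 7717.1/0.962 = 8021.93; 1992 → 9303.6/1.437 = 6474.32.
So real sales changed by 6474.32/8021.93 − 1 = -0.1929, i.e. -19.29%.

-19.29%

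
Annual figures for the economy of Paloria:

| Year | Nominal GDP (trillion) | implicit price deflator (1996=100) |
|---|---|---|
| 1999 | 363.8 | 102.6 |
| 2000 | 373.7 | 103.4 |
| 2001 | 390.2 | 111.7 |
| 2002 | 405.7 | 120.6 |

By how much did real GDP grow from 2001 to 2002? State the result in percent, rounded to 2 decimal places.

Real GDP 2001 = 390.2/1.117 = 349.33.
Real GDP 2002 = 405.7/1.206 = 336.40.
Change = 336.40/349.33 − 1 = -0.0370.

-3.70%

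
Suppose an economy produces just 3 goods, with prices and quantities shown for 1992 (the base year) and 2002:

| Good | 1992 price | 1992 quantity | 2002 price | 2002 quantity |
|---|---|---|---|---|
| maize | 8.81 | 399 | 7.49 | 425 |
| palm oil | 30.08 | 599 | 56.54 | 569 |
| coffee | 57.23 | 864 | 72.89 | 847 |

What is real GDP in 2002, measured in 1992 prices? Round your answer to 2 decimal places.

Real GDP 2002 = Σ (p_1992 × q_2002) = 8.81·425 + 30.08·569 + 57.23·847 = 69333.58.

69333.58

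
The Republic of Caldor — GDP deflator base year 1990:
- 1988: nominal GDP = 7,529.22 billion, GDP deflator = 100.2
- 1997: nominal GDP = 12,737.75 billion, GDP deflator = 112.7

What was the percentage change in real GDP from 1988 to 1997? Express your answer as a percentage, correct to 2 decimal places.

Deflate each year: 1988 → 7529.22/1.002 = 7514.19; 1997 → 12737.75/1.127 = 11302.35.
So real GDP changed by 11302.35/7514.19 − 1 = 0.5041, i.e. 50.41%.

50.41%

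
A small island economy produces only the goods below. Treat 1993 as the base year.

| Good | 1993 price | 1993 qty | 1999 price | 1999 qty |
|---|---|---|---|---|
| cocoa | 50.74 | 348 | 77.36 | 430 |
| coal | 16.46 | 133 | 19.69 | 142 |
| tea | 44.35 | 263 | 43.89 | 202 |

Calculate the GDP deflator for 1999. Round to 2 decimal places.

Nominal GDP 1999 = 77.36·430 + 19.69·142 + 43.89·202 = 44926.56.
Real GDP 1999 (at 1993 prices) = 50.74·430 + 16.46·142 + 44.35·202 = 33114.22.
Deflator = Nominal/Real × 100 = 44926.56/33114.22 × 100 = 135.672.

135.67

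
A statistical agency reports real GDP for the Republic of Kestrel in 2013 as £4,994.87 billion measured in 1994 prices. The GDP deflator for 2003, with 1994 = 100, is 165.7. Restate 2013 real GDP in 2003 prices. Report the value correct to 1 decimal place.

Real GDP in 2003 prices = Real GDP in 1994 prices × (P_2003/P_1994) = 4994.87 × 1.657 = 8276.50.

£8,276.5 billion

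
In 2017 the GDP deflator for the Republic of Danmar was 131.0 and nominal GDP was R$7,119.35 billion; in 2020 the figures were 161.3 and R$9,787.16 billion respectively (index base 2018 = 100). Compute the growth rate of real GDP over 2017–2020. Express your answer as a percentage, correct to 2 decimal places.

11.65%

Deflate each year: 2017 → 7119.35/1.310 = 5434.62; 2020 → 9787.16/1.613 = 6067.68.
So real GDP changed by 6067.68/5434.62 − 1 = 0.1165, i.e. 11.65%.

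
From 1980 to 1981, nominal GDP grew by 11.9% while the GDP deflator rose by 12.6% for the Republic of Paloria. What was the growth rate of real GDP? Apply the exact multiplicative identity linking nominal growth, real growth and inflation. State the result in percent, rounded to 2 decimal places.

(1 + g_nom) = (1 + g_real)(1 + π), so g_real = 1.1190 / 1.1260 − 1 = -0.00622.

-0.62%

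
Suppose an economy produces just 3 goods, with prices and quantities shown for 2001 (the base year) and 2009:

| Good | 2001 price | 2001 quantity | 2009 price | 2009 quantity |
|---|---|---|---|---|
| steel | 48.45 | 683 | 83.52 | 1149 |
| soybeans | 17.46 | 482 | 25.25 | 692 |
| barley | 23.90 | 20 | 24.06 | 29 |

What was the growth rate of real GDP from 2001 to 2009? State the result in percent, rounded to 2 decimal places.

Real GDP 2001 = Nominal GDP 2001 = 48.45·683 + 17.46·482 + 23.90·20 = 41985.07.
Real GDP 2009 (at 2001 prices) = 48.45·1149 + 17.46·692 + 23.90·29 = 68444.47.
Real growth = 68444.47/41985.07 − 1 = 0.6302.

63.02%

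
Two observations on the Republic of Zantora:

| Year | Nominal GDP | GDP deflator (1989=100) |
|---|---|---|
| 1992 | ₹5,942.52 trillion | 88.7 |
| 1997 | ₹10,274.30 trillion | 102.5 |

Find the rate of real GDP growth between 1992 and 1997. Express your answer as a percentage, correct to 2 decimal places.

Real GDP 1992 = 5942.52 / 0.887 = 6699.57.
Real GDP 1997 = 10274.30 / 1.025 = 10023.71.
Real growth = 10023.71 / 6699.57 − 1 = 0.4962.

49.62%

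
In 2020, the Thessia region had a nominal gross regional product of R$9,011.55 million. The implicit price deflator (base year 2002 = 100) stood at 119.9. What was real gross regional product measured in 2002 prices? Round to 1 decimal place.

Real gross regional product = Nominal / (implicit price deflator/100) = 9011.55 / 1.199 = 7515.89.

R$7,515.9 million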